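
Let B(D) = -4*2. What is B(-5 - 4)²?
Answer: 64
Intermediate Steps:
B(D) = -8
B(-5 - 4)² = (-8)² = 64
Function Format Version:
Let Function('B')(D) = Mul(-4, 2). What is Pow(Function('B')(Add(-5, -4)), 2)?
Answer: 64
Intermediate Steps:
Function('B')(D) = -8
Pow(Function('B')(Add(-5, -4)), 2) = Pow(-8, 2) = 64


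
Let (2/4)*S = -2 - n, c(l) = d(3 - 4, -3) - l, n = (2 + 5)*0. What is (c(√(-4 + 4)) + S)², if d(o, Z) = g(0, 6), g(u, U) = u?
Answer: 16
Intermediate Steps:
d(o, Z) = 0
n = 0 (n = 7*0 = 0)
c(l) = -l (c(l) = 0 - l = -l)
S = -4 (S = 2*(-2 - 1*0) = 2*(-2 + 0) = 2*(-2) = -4)
(c(√(-4 + 4)) + S)² = (-√(-4 + 4) - 4)² = (-√0 - 4)² = (-1*0 - 4)² = (0 - 4)² = (-4)² = 16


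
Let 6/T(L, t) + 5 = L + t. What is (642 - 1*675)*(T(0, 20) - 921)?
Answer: 151899/5 ≈ 30380.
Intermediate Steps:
T(L, t) = 6/(-5 + L + t) (T(L, t) = 6/(-5 + (L + t)) = 6/(-5 + L + t))
(642 - 1*675)*(T(0, 20) - 921) = (642 - 1*675)*(6/(-5 + 0 + 20) - 921) = (642 - 675)*(6/15 - 921) = -33*(6*(1/15) - 921) = -33*(⅖ - 921) = -33*(-4603/5) = 151899/5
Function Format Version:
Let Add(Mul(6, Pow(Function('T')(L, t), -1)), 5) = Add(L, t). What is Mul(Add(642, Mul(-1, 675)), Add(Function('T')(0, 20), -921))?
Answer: Rational(151899, 5) ≈ 30380.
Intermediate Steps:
Function('T')(L, t) = Mul(6, Pow(Add(-5, L, t), -1)) (Function('T')(L, t) = Mul(6, Pow(Add(-5, Add(L, t)), -1)) = Mul(6, Pow(Add(-5, L, t), -1)))
Mul(Add(642, Mul(-1, 675)), Add(Function('T')(0, 20), -921)) = Mul(Add(642, Mul(-1, 675)), Add(Mul(6, Pow(Add(-5, 0, 20), -1)), -921)) = Mul(Add(642, -675), Add(Mul(6, Pow(15, -1)), -921)) = Mul(-33, Add(Mul(6, Rational(1, 15)), -921)) = Mul(-33, Add(Rational(2, 5), -921)) = Mul(-33, Rational(-4603, 5)) = Rational(151899, 5)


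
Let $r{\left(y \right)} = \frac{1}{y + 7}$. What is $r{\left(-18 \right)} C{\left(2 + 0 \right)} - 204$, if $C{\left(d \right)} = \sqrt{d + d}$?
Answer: $- \frac{2246}{11} \approx -204.18$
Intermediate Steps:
$r{\left(y \right)} = \frac{1}{7 + y}$
$C{\left(d \right)} = \sqrt{2} \sqrt{d}$ ($C{\left(d \right)} = \sqrt{2 d} = \sqrt{2} \sqrt{d}$)
$r{\left(-18 \right)} C{\left(2 + 0 \right)} - 204 = \frac{\sqrt{2} \sqrt{2 + 0}}{7 - 18} - 204 = \frac{\sqrt{2} \sqrt{2}}{-11} - 204 = \left(- \frac{1}{11}\right) 2 - 204 = - \frac{2}{11} - 204 = - \frac{2246}{11}$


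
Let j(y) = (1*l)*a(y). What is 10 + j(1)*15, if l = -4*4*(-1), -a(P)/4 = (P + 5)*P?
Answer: -5750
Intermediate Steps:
a(P) = -4*P*(5 + P) (a(P) = -4*(P + 5)*P = -4*(5 + P)*P = -4*P*(5 + P))
l = 16 (l = -16*(-1) = 16)
j(y) = -64*y*(5 + y) (j(y) = (1*16)*(-4*y*(5 + y)) = 16*(-4*y*(5 + y)) = -64*y*(5 + y))
10 + j(1)*15 = 10 - 64*1*(5 + 1)*15 = 10 - 64*1*6*15 = 10 - 384*15 = 10 - 5760 = -5750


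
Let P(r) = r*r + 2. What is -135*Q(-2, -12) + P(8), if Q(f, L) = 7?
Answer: -879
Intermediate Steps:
P(r) = 2 + r² (P(r) = r² + 2 = 2 + r²)
-135*Q(-2, -12) + P(8) = -135*7 + (2 + 8²) = -945 + (2 + 64) = -945 + 66 = -879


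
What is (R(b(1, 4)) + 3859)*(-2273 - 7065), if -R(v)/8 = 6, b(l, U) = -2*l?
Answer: -35587118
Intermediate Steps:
R(v) = -48 (R(v) = -8*6 = -48)
(R(b(1, 4)) + 3859)*(-2273 - 7065) = (-48 + 3859)*(-2273 - 7065) = 3811*(-9338) = -35587118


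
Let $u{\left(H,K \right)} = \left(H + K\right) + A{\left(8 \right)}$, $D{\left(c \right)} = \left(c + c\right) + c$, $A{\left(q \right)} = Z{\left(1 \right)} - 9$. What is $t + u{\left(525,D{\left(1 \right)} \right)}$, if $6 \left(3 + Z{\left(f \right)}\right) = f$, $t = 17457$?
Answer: $\frac{107839}{6} \approx 17973.0$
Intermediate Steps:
$Z{\left(f \right)} = -3 + \frac{f}{6}$
$A{\left(q \right)} = - \frac{71}{6}$ ($A{\left(q \right)} = \left(-3 + \frac{1}{6} \cdot 1\right) - 9 = \left(-3 + \frac{1}{6}\right) - 9 = - \frac{17}{6} - 9 = - \frac{71}{6}$)
$D{\left(c \right)} = 3 c$ ($D{\left(c \right)} = 2 c + c = 3 c$)
$u{\left(H,K \right)} = - \frac{71}{6} + H + K$ ($u{\left(H,K \right)} = \left(H + K\right) - \frac{71}{6} = - \frac{71}{6} + H + K$)
$t + u{\left(525,D{\left(1 \right)} \right)} = 17457 + \left(- \frac{71}{6} + 525 + 3 \cdot 1\right) = 17457 + \left(- \frac{71}{6} + 525 + 3\right) = 17457 + \frac{3097}{6} = \frac{107839}{6}$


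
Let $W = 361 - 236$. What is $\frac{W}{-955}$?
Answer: $- \frac{25}{191} \approx -0.13089$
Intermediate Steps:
$W = 125$ ($W = 361 - 236 = 125$)
$\frac{W}{-955} = \frac{125}{-955} = 125 \left(- \frac{1}{955}\right) = - \frac{25}{191}$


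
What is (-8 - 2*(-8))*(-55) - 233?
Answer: -673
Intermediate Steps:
(-8 - 2*(-8))*(-55) - 233 = (-8 + 16)*(-55) - 233 = 8*(-55) - 233 = -440 - 233 = -673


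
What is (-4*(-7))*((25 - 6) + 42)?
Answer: 1708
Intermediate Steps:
(-4*(-7))*((25 - 6) + 42) = 28*(19 + 42) = 28*61 = 1708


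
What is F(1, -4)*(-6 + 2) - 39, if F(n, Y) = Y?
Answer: -23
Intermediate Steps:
F(1, -4)*(-6 + 2) - 39 = -4*(-6 + 2) - 39 = -4*(-4) - 39 = 16 - 39 = -23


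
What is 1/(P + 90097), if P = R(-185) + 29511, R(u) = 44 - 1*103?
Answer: 1/119549 ≈ 8.3648e-6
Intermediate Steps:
R(u) = -59 (R(u) = 44 - 103 = -59)
P = 29452 (P = -59 + 29511 = 29452)
1/(P + 90097) = 1/(29452 + 90097) = 1/119549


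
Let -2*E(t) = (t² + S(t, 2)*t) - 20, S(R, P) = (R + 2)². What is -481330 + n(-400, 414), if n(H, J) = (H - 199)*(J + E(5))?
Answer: -654441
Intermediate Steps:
S(R, P) = (2 + R)²
E(t) = 10 - t²/2 - t*(2 + t)²/2 (E(t) = -((t² + (2 + t)²*t) - 20)/2 = -((t² + t*(2 + t)²) - 20)/2 = -(-20 + t² + t*(2 + t)²)/2 = 10 - t²/2 - t*(2 + t)²/2)
n(H, J) = (-199 + H)*(-125 + J) (n(H, J) = (H - 199)*(J + (10 - ½*5² - ½*5*(2 + 5)²)) = (-199 + H)*(J + (10 - ½*25 - ½*5*7²)) = (-199 + H)*(J + (10 - 25/2 - ½*5*49)) = (-199 + H)*(J + (10 - 25/2 - 245/2)) = (-199 + H)*(J - 125) = (-199 + H)*(-125 + J))
-481330 + n(-400, 414) = -481330 + (24875 - 199*414 - 125*(-400) - 400*414) = -481330 + (24875 - 82386 + 50000 - 165600) = -481330 - 173111 = -654441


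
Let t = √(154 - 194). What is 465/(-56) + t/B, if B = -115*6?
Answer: -465/56 - I*√10/345 ≈ -8.3036 - 0.009166*I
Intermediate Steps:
t = 2*I*√10 (t = √(-40) = 2*I*√10 ≈ 6.3246*I)
B = -690
465/(-56) + t/B = 465/(-56) + (2*I*√10)/(-690) = 465*(-1/56) + (2*I*√10)*(-1/690) = -465/56 - I*√10/345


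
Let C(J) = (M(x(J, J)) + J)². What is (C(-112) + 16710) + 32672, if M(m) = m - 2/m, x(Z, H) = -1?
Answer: 61703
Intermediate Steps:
C(J) = (1 + J)² (C(J) = ((-1 - 2/(-1)) + J)² = ((-1 - 2*(-1)) + J)² = ((-1 + 2) + J)² = (1 + J)²)
(C(-112) + 16710) + 32672 = ((1 - 112)² + 16710) + 32672 = ((-111)² + 16710) + 32672 = (12321 + 16710) + 32672 = 29031 + 32672 = 61703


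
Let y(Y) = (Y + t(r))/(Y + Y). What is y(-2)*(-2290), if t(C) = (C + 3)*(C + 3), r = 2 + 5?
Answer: 56105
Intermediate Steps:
r = 7
t(C) = (3 + C)² (t(C) = (3 + C)*(3 + C) = (3 + C)²)
y(Y) = (100 + Y)/(2*Y) (y(Y) = (Y + (3 + 7)²)/(Y + Y) = (Y + 10²)/((2*Y)) = (Y + 100)*(1/(2*Y)) = (100 + Y)*(1/(2*Y)) = (100 + Y)/(2*Y))
y(-2)*(-2290) = ((½)*(100 - 2)/(-2))*(-2290) = ((½)*(-½)*98)*(-2290) = -49/2*(-2290) = 56105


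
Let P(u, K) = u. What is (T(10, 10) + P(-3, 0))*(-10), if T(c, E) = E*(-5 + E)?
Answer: -470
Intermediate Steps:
(T(10, 10) + P(-3, 0))*(-10) = (10*(-5 + 10) - 3)*(-10) = (10*5 - 3)*(-10) = (50 - 3)*(-10) = 47*(-10) = -470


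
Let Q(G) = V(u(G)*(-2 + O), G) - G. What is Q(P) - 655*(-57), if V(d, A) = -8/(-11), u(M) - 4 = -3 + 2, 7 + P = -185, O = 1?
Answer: 412805/11 ≈ 37528.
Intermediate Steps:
P = -192 (P = -7 - 185 = -192)
u(M) = 3 (u(M) = 4 + (-3 + 2) = 4 - 1 = 3)
V(d, A) = 8/11 (V(d, A) = -8*(-1/11) = 8/11)
Q(G) = 8/11 - G
Q(P) - 655*(-57) = (8/11 - 1*(-192)) - 655*(-57) = (8/11 + 192) - 1*(-37335) = 2120/11 + 37335 = 412805/11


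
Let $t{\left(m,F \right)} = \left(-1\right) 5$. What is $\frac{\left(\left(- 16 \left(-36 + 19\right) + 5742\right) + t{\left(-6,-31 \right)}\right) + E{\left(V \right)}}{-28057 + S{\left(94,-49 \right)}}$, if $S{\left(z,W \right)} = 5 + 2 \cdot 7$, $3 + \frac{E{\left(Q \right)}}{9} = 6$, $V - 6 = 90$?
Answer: $- \frac{1006}{4673} \approx -0.21528$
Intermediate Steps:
$V = 96$ ($V = 6 + 90 = 96$)
$E{\left(Q \right)} = 27$ ($E{\left(Q \right)} = -27 + 9 \cdot 6 = -27 + 54 = 27$)
$t{\left(m,F \right)} = -5$
$S{\left(z,W \right)} = 19$ ($S{\left(z,W \right)} = 5 + 14 = 19$)
$\frac{\left(\left(- 16 \left(-36 + 19\right) + 5742\right) + t{\left(-6,-31 \right)}\right) + E{\left(V \right)}}{-28057 + S{\left(94,-49 \right)}} = \frac{\left(\left(- 16 \left(-36 + 19\right) + 5742\right) - 5\right) + 27}{-28057 + 19} = \frac{\left(\left(\left(-16\right) \left(-17\right) + 5742\right) - 5\right) + 27}{-28038} = \left(\left(\left(272 + 5742\right) - 5\right) + 27\right) \left(- \frac{1}{28038}\right) = \left(\left(6014 - 5\right) + 27\right) \left(- \frac{1}{28038}\right) = \left(6009 + 27\right) \left(- \frac{1}{28038}\right) = 6036 \left(- \frac{1}{28038}\right) = - \frac{1006}{4673}$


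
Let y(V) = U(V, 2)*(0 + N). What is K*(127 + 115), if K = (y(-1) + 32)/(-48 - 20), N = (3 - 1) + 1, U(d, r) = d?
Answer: -3509/34 ≈ -103.21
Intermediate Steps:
N = 3 (N = 2 + 1 = 3)
y(V) = 3*V (y(V) = V*(0 + 3) = V*3 = 3*V)
K = -29/68 (K = (3*(-1) + 32)/(-48 - 20) = (-3 + 32)/(-68) = 29*(-1/68) = -29/68 ≈ -0.42647)
K*(127 + 115) = -29*(127 + 115)/68 = -29/68*242 = -3509/34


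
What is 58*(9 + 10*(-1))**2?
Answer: 58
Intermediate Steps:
58*(9 + 10*(-1))**2 = 58*(9 - 10)**2 = 58*(-1)**2 = 58*1 = 58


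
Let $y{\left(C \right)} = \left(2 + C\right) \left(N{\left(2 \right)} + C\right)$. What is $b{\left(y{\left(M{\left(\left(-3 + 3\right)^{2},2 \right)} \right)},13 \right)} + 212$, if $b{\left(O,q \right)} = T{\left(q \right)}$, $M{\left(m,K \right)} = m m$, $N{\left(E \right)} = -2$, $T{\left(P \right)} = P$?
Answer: $225$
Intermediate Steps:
$M{\left(m,K \right)} = m^{2}$
$y{\left(C \right)} = \left(-2 + C\right) \left(2 + C\right)$ ($y{\left(C \right)} = \left(2 + C\right) \left(-2 + C\right) = \left(-2 + C\right) \left(2 + C\right)$)
$b{\left(O,q \right)} = q$
$b{\left(y{\left(M{\left(\left(-3 + 3\right)^{2},2 \right)} \right)},13 \right)} + 212 = 13 + 212 = 225$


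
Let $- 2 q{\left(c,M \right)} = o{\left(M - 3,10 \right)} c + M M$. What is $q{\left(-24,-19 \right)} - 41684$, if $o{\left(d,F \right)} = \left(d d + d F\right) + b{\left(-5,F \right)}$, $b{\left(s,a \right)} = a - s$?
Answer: $- \frac{77033}{2} \approx -38517.0$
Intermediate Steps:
$o{\left(d,F \right)} = 5 + F + d^{2} + F d$ ($o{\left(d,F \right)} = \left(d d + d F\right) + \left(F - -5\right) = \left(d^{2} + F d\right) + \left(F + 5\right) = \left(d^{2} + F d\right) + \left(5 + F\right) = 5 + F + d^{2} + F d$)
$q{\left(c,M \right)} = - \frac{M^{2}}{2} - \frac{c \left(-15 + \left(-3 + M\right)^{2} + 10 M\right)}{2}$ ($q{\left(c,M \right)} = - \frac{\left(5 + 10 + \left(M - 3\right)^{2} + 10 \left(M - 3\right)\right) c + M M}{2} = - \frac{\left(5 + 10 + \left(-3 + M\right)^{2} + 10 \left(-3 + M\right)\right) c + M^{2}}{2} = - \frac{\left(5 + 10 + \left(-3 + M\right)^{2} + \left(-30 + 10 M\right)\right) c + M^{2}}{2} = - \frac{\left(-15 + \left(-3 + M\right)^{2} + 10 M\right) c + M^{2}}{2} = - \frac{c \left(-15 + \left(-3 + M\right)^{2} + 10 M\right) + M^{2}}{2} = - \frac{M^{2} + c \left(-15 + \left(-3 + M\right)^{2} + 10 M\right)}{2} = - \frac{M^{2}}{2} - \frac{c \left(-15 + \left(-3 + M\right)^{2} + 10 M\right)}{2}$)
$q{\left(-24,-19 \right)} - 41684 = \left(- \frac{\left(-19\right)^{2}}{2} - - 12 \left(-15 + \left(-3 - 19\right)^{2} + 10 \left(-19\right)\right)\right) - 41684 = \left(\left(- \frac{1}{2}\right) 361 - - 12 \left(-15 + \left(-22\right)^{2} - 190\right)\right) - 41684 = \left(- \frac{361}{2} - - 12 \left(-15 + 484 - 190\right)\right) - 41684 = \left(- \frac{361}{2} - \left(-12\right) 279\right) - 41684 = \left(- \frac{361}{2} + 3348\right) - 41684 = \frac{6335}{2} - 41684 = - \frac{77033}{2}$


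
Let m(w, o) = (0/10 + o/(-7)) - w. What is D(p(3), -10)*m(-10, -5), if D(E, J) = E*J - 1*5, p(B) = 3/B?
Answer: -1125/7 ≈ -160.71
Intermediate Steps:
m(w, o) = -w - o/7 (m(w, o) = (0*(1/10) + o*(-1/7)) - w = (0 - o/7) - w = -o/7 - w = -w - o/7)
D(E, J) = -5 + E*J (D(E, J) = E*J - 5 = -5 + E*J)
D(p(3), -10)*m(-10, -5) = (-5 + (3/3)*(-10))*(-1*(-10) - 1/7*(-5)) = (-5 + (3*(1/3))*(-10))*(10 + 5/7) = (-5 + 1*(-10))*(75/7) = (-5 - 10)*(75/7) = -15*75/7 = -1125/7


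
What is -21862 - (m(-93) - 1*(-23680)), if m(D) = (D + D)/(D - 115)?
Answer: -4736461/104 ≈ -45543.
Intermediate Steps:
m(D) = 2*D/(-115 + D) (m(D) = (2*D)/(-115 + D) = 2*D/(-115 + D))
-21862 - (m(-93) - 1*(-23680)) = -21862 - (2*(-93)/(-115 - 93) - 1*(-23680)) = -21862 - (2*(-93)/(-208) + 23680) = -21862 - (2*(-93)*(-1/208) + 23680) = -21862 - (93/104 + 23680) = -21862 - 1*2462813/104 = -21862 - 2462813/104 = -4736461/104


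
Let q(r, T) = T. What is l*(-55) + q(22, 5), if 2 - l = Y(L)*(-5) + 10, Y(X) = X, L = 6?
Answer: -1205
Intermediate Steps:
l = 22 (l = 2 - (6*(-5) + 10) = 2 - (-30 + 10) = 2 - 1*(-20) = 2 + 20 = 22)
l*(-55) + q(22, 5) = 22*(-55) + 5 = -1210 + 5 = -1205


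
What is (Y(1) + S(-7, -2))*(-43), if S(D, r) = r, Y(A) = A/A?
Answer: 43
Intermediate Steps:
Y(A) = 1
(Y(1) + S(-7, -2))*(-43) = (1 - 2)*(-43) = -1*(-43) = 43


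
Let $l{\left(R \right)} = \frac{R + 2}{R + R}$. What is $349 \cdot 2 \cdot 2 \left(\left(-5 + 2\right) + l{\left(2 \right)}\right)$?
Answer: $-2792$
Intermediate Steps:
$l{\left(R \right)} = \frac{2 + R}{2 R}$
$349 \cdot 2 \cdot 2 \left(\left(-5 + 2\right) + l{\left(2 \right)}\right) = 349 \cdot 2 \cdot 2 \left(\left(-5 + 2\right) + \frac{2 + 2}{2 \cdot 2}\right) = 349 \cdot 4 \left(-3 + \frac{1}{2} \cdot \frac{1}{2} \cdot 4\right) = 349 \cdot 4 \left(-3 + 1\right) = 349 \cdot 4 \left(-2\right) = 349 \left(-8\right) = -2792$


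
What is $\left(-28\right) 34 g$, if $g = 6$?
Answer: $-5712$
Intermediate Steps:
$\left(-28\right) 34 g = \left(-28\right) 34 \cdot 6 = \left(-952\right) 6 = -5712$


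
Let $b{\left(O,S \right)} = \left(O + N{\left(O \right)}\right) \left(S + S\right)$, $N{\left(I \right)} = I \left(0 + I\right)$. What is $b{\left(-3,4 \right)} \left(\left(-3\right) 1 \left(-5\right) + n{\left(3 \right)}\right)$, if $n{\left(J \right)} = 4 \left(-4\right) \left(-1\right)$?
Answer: $1488$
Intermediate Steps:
$N{\left(I \right)} = I^{2}$ ($N{\left(I \right)} = I I = I^{2}$)
$n{\left(J \right)} = 16$ ($n{\left(J \right)} = \left(-16\right) \left(-1\right) = 16$)
$b{\left(O,S \right)} = 2 S \left(O + O^{2}\right)$ ($b{\left(O,S \right)} = \left(O + O^{2}\right) \left(S + S\right) = \left(O + O^{2}\right) 2 S = 2 S \left(O + O^{2}\right)$)
$b{\left(-3,4 \right)} \left(\left(-3\right) 1 \left(-5\right) + n{\left(3 \right)}\right) = 2 \left(-3\right) 4 \left(1 - 3\right) \left(\left(-3\right) 1 \left(-5\right) + 16\right) = 2 \left(-3\right) 4 \left(-2\right) \left(\left(-3\right) \left(-5\right) + 16\right) = 48 \left(15 + 16\right) = 48 \cdot 31 = 1488$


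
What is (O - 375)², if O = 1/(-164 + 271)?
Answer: 1609935376/11449 ≈ 1.4062e+5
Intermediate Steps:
O = 1/107 ≈ 0.0093458
(O - 375)² = (1/107 - 375)² = (-40124/107)² = 1609935376/11449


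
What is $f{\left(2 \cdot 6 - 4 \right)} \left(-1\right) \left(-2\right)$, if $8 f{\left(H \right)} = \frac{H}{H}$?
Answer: $\frac{1}{4} \approx 0.25$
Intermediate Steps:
$f{\left(H \right)} = \frac{1}{8}$ ($f{\left(H \right)} = \frac{H \frac{1}{H}}{8} = \frac{1}{8} \cdot 1 = \frac{1}{8}$)
$f{\left(2 \cdot 6 - 4 \right)} \left(-1\right) \left(-2\right) = \frac{1}{8} \left(-1\right) \left(-2\right) = \left(- \frac{1}{8}\right) \left(-2\right) = \frac{1}{4}$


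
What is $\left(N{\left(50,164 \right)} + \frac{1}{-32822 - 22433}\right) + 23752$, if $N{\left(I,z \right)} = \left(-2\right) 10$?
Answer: $\frac{1311311659}{55255} \approx 23732.0$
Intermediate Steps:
$N{\left(I,z \right)} = -20$
$\left(N{\left(50,164 \right)} + \frac{1}{-32822 - 22433}\right) + 23752 = \left(-20 + \frac{1}{-32822 - 22433}\right) + 23752 = \left(-20 + \frac{1}{-55255}\right) + 23752 = \left(-20 - \frac{1}{55255}\right) + 23752 = - \frac{1105101}{55255} + 23752 = \frac{1311311659}{55255}$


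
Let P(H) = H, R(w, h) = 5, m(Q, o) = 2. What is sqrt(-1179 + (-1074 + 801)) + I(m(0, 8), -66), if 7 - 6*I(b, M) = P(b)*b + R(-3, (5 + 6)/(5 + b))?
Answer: -1/3 + 22*I*sqrt(3) ≈ -0.33333 + 38.105*I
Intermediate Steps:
I(b, M) = 1/3 - b**2/6 (I(b, M) = 7/6 - (b*b + 5)/6 = 7/6 - (b**2 + 5)/6 = 7/6 - (5 + b**2)/6 = 7/6 + (-5/6 - b**2/6) = 1/3 - b**2/6)
sqrt(-1179 + (-1074 + 801)) + I(m(0, 8), -66) = sqrt(-1179 + (-1074 + 801)) + (1/3 - 1/6*2**2) = sqrt(-1179 - 273) + (1/3 - 1/6*4) = sqrt(-1452) + (1/3 - 2/3) = 22*I*sqrt(3) - 1/3 = -1/3 + 22*I*sqrt(3)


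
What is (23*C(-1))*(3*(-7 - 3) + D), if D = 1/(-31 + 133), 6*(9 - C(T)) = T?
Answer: -3869635/612 ≈ -6322.9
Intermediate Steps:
C(T) = 9 - T/6
D = 1/102 ≈ 0.0098039
(23*C(-1))*(3*(-7 - 3) + D) = (23*(9 - 1/6*(-1)))*(3*(-7 - 3) + 1/102) = (23*(9 + 1/6))*(3*(-10) + 1/102) = (23*(55/6))*(-30 + 1/102) = (1265/6)*(-3059/102) = -3869635/612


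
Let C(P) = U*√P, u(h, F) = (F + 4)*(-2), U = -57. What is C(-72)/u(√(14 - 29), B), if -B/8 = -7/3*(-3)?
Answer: -171*I*√2/52 ≈ -4.6506*I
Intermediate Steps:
B = -56 (B = -8*(-7/3)*(-3) = -8*(-7*⅓)*(-3) = -(-56)*(-3)/3 = -8*7 = -56)
u(h, F) = -8 - 2*F (u(h, F) = (4 + F)*(-2) = -8 - 2*F)
C(P) = -57*√P
C(-72)/u(√(14 - 29), B) = (-342*I*√2)/(-8 - 2*(-56)) = (-342*I*√2)/(-8 + 112) = -342*I*√2/104 = -342*I*√2*(1/104) = -171*I*√2/52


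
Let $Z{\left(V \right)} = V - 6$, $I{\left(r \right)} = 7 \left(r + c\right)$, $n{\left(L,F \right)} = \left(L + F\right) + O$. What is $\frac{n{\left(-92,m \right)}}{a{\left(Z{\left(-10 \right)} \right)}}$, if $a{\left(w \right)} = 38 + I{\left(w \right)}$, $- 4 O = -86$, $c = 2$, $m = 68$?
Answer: $\frac{1}{24} \approx 0.041667$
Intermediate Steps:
$O = \frac{43}{2}$ ($O = \left(- \frac{1}{4}\right) \left(-86\right) = \frac{43}{2} \approx 21.5$)
$n{\left(L,F \right)} = \frac{43}{2} + F + L$ ($n{\left(L,F \right)} = \left(L + F\right) + \frac{43}{2} = \left(F + L\right) + \frac{43}{2} = \frac{43}{2} + F + L$)
$I{\left(r \right)} = 14 + 7 r$ ($I{\left(r \right)} = 7 \left(r + 2\right) = 7 \left(2 + r\right) = 14 + 7 r$)
$Z{\left(V \right)} = -6 + V$
$a{\left(w \right)} = 52 + 7 w$ ($a{\left(w \right)} = 38 + \left(14 + 7 w\right) = 52 + 7 w$)
$\frac{n{\left(-92,m \right)}}{a{\left(Z{\left(-10 \right)} \right)}} = \frac{\frac{43}{2} + 68 - 92}{52 + 7 \left(-6 - 10\right)} = - \frac{5}{2 \left(52 + 7 \left(-16\right)\right)} = - \frac{5}{2 \left(52 - 112\right)} = - \frac{5}{2 \left(-60\right)} = \left(- \frac{5}{2}\right) \left(- \frac{1}{60}\right) = \frac{1}{24}$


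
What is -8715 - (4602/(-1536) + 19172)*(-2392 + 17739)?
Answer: -75314026995/256 ≈ -2.9420e+8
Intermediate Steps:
-8715 - (4602/(-1536) + 19172)*(-2392 + 17739) = -8715 - (4602*(-1/1536) + 19172)*15347 = -8715 - (-767/256 + 19172)*15347 = -8715 - 4907265*15347/256 = -8715 - 1*75311795955/256 = -8715 - 75311795955/256 = -75314026995/256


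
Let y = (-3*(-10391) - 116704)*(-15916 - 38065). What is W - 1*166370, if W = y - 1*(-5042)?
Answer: 4616887583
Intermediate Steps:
y = 4617048911 (y = (31173 - 116704)*(-53981) = -85531*(-53981) = 4617048911)
W = 4617053953 (W = 4617048911 - 1*(-5042) = 4617048911 + 5042 = 4617053953)
W - 1*166370 = 4617053953 - 1*166370 = 4617053953 - 166370 = 4616887583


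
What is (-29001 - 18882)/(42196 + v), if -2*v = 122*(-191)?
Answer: -15961/17949 ≈ -0.88924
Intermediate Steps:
v = 11651 (v = -61*(-191) = -1/2*(-23302) = 11651)
(-29001 - 18882)/(42196 + v) = (-29001 - 18882)/(42196 + 11651) = -47883/53847 = -47883*1/53847 = -15961/17949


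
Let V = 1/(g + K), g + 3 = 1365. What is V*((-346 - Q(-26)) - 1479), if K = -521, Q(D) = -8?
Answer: -1817/841 ≈ -2.1605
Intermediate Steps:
g = 1362 (g = -3 + 1365 = 1362)
V = 1/841 (V = 1/(1362 - 521) = 1/841 ≈ 0.0011891)
V*((-346 - Q(-26)) - 1479) = ((-346 - 1*(-8)) - 1479)/841 = ((-346 + 8) - 1479)/841 = (-338 - 1479)/841 = (1/841)*(-1817) = -1817/841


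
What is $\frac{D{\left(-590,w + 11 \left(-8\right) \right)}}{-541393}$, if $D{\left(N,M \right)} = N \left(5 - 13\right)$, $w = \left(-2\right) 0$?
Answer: $- \frac{4720}{541393} \approx -0.0087183$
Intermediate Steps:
$w = 0$
$D{\left(N,M \right)} = - 8 N$ ($D{\left(N,M \right)} = N \left(-8\right) = - 8 N$)
$\frac{D{\left(-590,w + 11 \left(-8\right) \right)}}{-541393} = \frac{\left(-8\right) \left(-590\right)}{-541393} = 4720 \left(- \frac{1}{541393}\right) = - \frac{4720}{541393}$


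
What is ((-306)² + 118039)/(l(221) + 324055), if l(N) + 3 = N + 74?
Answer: 211675/324347 ≈ 0.65262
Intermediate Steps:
l(N) = 71 + N (l(N) = -3 + (N + 74) = -3 + (74 + N) = 71 + N)
((-306)² + 118039)/(l(221) + 324055) = ((-306)² + 118039)/((71 + 221) + 324055) = (93636 + 118039)/(292 + 324055) = 211675/324347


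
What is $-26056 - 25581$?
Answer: $-51637$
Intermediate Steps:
$-26056 - 25581 = -51637$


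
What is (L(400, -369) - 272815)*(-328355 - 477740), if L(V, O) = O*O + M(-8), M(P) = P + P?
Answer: 110169003650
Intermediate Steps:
M(P) = 2*P
L(V, O) = -16 + O² (L(V, O) = O*O + 2*(-8) = O² - 16 = -16 + O²)
(L(400, -369) - 272815)*(-328355 - 477740) = ((-16 + (-369)²) - 272815)*(-328355 - 477740) = ((-16 + 136161) - 272815)*(-806095) = (136145 - 272815)*(-806095) = -136670*(-806095) = 110169003650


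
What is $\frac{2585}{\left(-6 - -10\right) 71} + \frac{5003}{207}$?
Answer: $\frac{1955947}{58788} \approx 33.271$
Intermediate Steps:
$\frac{2585}{\left(-6 - -10\right) 71} + \frac{5003}{207} = \frac{2585}{\left(-6 + 10\right) 71} + 5003 \cdot \frac{1}{207} = \frac{2585}{4 \cdot 71} + \frac{5003}{207} = \frac{2585}{284} + \frac{5003}{207} = \frac{1955947}{58788}$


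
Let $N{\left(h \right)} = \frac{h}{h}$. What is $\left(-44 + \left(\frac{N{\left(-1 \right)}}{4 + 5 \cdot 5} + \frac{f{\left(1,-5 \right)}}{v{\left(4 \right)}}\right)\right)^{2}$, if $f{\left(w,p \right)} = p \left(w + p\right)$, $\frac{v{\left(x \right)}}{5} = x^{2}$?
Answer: $\frac{25715041}{13456} \approx 1911.0$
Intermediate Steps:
$v{\left(x \right)} = 5 x^{2}$
$N{\left(h \right)} = 1$
$f{\left(w,p \right)} = p \left(p + w\right)$
$\left(-44 + \left(\frac{N{\left(-1 \right)}}{4 + 5 \cdot 5} + \frac{f{\left(1,-5 \right)}}{v{\left(4 \right)}}\right)\right)^{2} = \left(-44 + \left(1 \frac{1}{4 + 5 \cdot 5} + \frac{\left(-5\right) \left(-5 + 1\right)}{5 \cdot 4^{2}}\right)\right)^{2} = \left(-44 + \left(1 \frac{1}{4 + 25} + \frac{\left(-5\right) \left(-4\right)}{5 \cdot 16}\right)\right)^{2} = \left(-44 + \left(1 \cdot \frac{1}{29} + \frac{20}{80}\right)\right)^{2} = \left(-44 + \left(1 \cdot \frac{1}{29} + 20 \cdot \frac{1}{80}\right)\right)^{2} = \left(-44 + \left(\frac{1}{29} + \frac{1}{4}\right)\right)^{2} = \left(-44 + \frac{33}{116}\right)^{2} = \left(- \frac{5071}{116}\right)^{2} = \frac{25715041}{13456}$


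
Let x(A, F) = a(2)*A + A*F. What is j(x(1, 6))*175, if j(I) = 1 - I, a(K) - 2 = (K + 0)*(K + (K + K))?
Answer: -3325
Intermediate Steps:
a(K) = 2 + 3*K² (a(K) = 2 + (K + 0)*(K + (K + K)) = 2 + K*(K + 2*K) = 2 + K*(3*K) = 2 + 3*K²)
x(A, F) = 14*A + A*F (x(A, F) = (2 + 3*2²)*A + A*F = (2 + 3*4)*A + A*F = (2 + 12)*A + A*F = 14*A + A*F)
j(x(1, 6))*175 = (1 - (14 + 6))*175 = (1 - 20)*175 = -19*175 = -3325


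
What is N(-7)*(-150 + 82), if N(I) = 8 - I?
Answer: -1020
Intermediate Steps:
N(-7)*(-150 + 82) = (8 - 1*(-7))*(-150 + 82) = (8 + 7)*(-68) = 15*(-68) = -1020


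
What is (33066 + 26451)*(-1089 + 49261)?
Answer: 2867052924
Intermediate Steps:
(33066 + 26451)*(-1089 + 49261) = 59517*48172 = 2867052924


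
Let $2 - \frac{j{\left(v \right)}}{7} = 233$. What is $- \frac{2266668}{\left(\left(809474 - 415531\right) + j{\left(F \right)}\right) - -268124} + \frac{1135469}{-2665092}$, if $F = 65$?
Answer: $- \frac{1131799875751}{293360001900} \approx -3.8581$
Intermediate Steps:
$j{\left(v \right)} = -1617$ ($j{\left(v \right)} = 14 - 1631 = -1617$)
$- \frac{2266668}{\left(\left(809474 - 415531\right) + j{\left(F \right)}\right) - -268124} + \frac{1135469}{-2665092} = - \frac{2266668}{\left(\left(809474 - 415531\right) - 1617\right) - -268124} + \frac{1135469}{-2665092} = - \frac{2266668}{\left(393943 - 1617\right) + 268124} + 1135469 \left(- \frac{1}{2665092}\right) = - \frac{2266668}{392326 + 268124} - \frac{1135469}{2665092} = - \frac{2266668}{660450} - \frac{1135469}{2665092} = \left(-2266668\right) \frac{1}{660450} - \frac{1135469}{2665092} = - \frac{377778}{110075} - \frac{1135469}{2665092} = - \frac{1131799875751}{293360001900}$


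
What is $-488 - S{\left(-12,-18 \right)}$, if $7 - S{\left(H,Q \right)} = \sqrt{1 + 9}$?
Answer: $-495 + \sqrt{10} \approx -491.84$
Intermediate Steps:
$S{\left(H,Q \right)} = 7 - \sqrt{10}$ ($S{\left(H,Q \right)} = 7 - \sqrt{1 + 9} = 7 - \sqrt{10}$)
$-488 - S{\left(-12,-18 \right)} = -488 - \left(7 - \sqrt{10}\right) = -495 + \sqrt{10}$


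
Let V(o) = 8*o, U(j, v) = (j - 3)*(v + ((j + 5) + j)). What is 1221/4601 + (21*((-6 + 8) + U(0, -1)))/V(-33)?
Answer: 214759/202444 ≈ 1.0608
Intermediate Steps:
U(j, v) = (-3 + j)*(5 + v + 2*j) (U(j, v) = (-3 + j)*(v + ((5 + j) + j)) = (-3 + j)*(v + (5 + 2*j)) = (-3 + j)*(5 + v + 2*j))
1221/4601 + (21*((-6 + 8) + U(0, -1)))/V(-33) = 1221/4601 + (21*((-6 + 8) + (-15 - 1*0 - 3*(-1) + 2*0**2 + 0*(-1))))/((8*(-33))) = 1221*(1/4601) + (21*(2 + (-15 + 0 + 3 + 2*0 + 0)))/(-264) = 1221/4601 + (21*(2 + (-15 + 0 + 3 + 0 + 0)))*(-1/264) = 1221/4601 + (21*(2 - 12))*(-1/264) = 1221/4601 + (21*(-10))*(-1/264) = 1221/4601 - 210*(-1/264) = 1221/4601 + 35/44 = 214759/202444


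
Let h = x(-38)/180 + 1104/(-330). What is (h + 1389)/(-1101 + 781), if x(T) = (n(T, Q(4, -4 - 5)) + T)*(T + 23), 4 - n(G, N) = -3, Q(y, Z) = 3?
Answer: -916237/211200 ≈ -4.3382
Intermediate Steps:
n(G, N) = 7 (n(G, N) = 4 - 1*(-3) = 4 + 3 = 7)
x(T) = (7 + T)*(23 + T) (x(T) = (7 + T)*(T + 23) = (7 + T)*(23 + T))
h = -503/660 (h = (161 + (-38)² + 30*(-38))/180 + 1104/(-330) = (161 + 1444 - 1140)*(1/180) + 1104*(-1/330) = 465*(1/180) - 184/55 = 31/12 - 184/55 = -503/660 ≈ -0.76212)
(h + 1389)/(-1101 + 781) = (-503/660 + 1389)/(-1101 + 781) = (916237/660)/(-320) = (916237/660)*(-1/320) = -916237/211200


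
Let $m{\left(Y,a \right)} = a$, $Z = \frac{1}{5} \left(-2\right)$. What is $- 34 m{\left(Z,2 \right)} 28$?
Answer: $-1904$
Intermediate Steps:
$Z = - \frac{2}{5}$ ($Z = \frac{1}{5} \left(-2\right) = - \frac{2}{5} \approx -0.4$)
$- 34 m{\left(Z,2 \right)} 28 = \left(-34\right) 2 \cdot 28 = \left(-68\right) 28 = -1904$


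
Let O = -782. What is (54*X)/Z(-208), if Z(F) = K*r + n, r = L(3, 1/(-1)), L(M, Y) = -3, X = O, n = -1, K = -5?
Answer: -21114/7 ≈ -3016.3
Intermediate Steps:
X = -782
r = -3
Z(F) = 14 (Z(F) = -5*(-3) - 1 = 15 - 1 = 14)
(54*X)/Z(-208) = (54*(-782))/14 = -42228*1/14 = -21114/7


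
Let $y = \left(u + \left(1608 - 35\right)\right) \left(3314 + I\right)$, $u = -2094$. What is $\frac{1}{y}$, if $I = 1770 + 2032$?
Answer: $- \frac{1}{3707436} \approx -2.6973 \cdot 10^{-7}$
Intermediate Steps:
$I = 3802$
$y = -3707436$ ($y = \left(-2094 + \left(1608 - 35\right)\right) \left(3314 + 3802\right) = \left(-2094 + \left(1608 - 35\right)\right) 7116 = \left(-2094 + 1573\right) 7116 = \left(-521\right) 7116 = -3707436$)
$\frac{1}{y} = \frac{1}{-3707436} = - \frac{1}{3707436}$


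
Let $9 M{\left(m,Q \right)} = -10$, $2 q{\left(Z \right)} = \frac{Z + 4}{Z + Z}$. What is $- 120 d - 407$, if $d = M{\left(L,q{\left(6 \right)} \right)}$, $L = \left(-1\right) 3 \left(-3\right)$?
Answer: $- \frac{821}{3} \approx -273.67$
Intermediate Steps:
$L = 9$ ($L = \left(-3\right) \left(-3\right) = 9$)
$q{\left(Z \right)} = \frac{4 + Z}{4 Z}$ ($q{\left(Z \right)} = \frac{\left(Z + 4\right) \frac{1}{Z + Z}}{2} = \frac{\left(4 + Z\right) \frac{1}{2 Z}}{2} = \frac{\frac{1}{2} \frac{1}{Z} \left(4 + Z\right)}{2} = \frac{4 + Z}{4 Z}$)
$M{\left(m,Q \right)} = - \frac{10}{9}$ ($M{\left(m,Q \right)} = \frac{1}{9} \left(-10\right) = - \frac{10}{9}$)
$d = - \frac{10}{9} \approx -1.1111$
$- 120 d - 407 = \left(-120\right) \left(- \frac{10}{9}\right) - 407 = \frac{400}{3} - 407 = - \frac{821}{3}$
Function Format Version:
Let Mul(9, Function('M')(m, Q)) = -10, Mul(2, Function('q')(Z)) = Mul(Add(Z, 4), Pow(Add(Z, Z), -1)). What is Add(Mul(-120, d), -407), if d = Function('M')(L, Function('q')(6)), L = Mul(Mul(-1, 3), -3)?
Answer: Rational(-821, 3) ≈ -273.67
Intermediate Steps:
L = 9 (L = Mul(-3, -3) = 9)
Function('q')(Z) = Mul(Rational(1, 4), Pow(Z, -1), Add(4, Z)) (Function('q')(Z) = Mul(Rational(1, 2), Mul(Add(Z, 4), Pow(Add(Z, Z), -1))) = Mul(Rational(1, 2), Mul(Add(4, Z), Pow(Mul(2, Z), -1))) = Mul(Rational(1, 2), Mul(Add(4, Z), Mul(Rational(1, 2), Pow(Z, -1)))) = Mul(Rational(1, 2), Mul(Rational(1, 2), Pow(Z, -1), Add(4, Z))) = Mul(Rational(1, 4), Pow(Z, -1), Add(4, Z)))
Function('M')(m, Q) = Rational(-10, 9) (Function('M')(m, Q) = Mul(Rational(1, 9), -10) = Rational(-10, 9))
d = Rational(-10, 9) ≈ -1.1111
Add(Mul(-120, d), -407) = Add(Mul(-120, Rational(-10, 9)), -407) = Add(Rational(400, 3), -407) = Rational(-821, 3)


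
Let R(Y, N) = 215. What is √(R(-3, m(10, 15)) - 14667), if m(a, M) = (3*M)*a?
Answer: 2*I*√3613 ≈ 120.22*I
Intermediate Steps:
m(a, M) = 3*M*a
√(R(-3, m(10, 15)) - 14667) = √(215 - 14667) = √(-14452) = 2*I*√3613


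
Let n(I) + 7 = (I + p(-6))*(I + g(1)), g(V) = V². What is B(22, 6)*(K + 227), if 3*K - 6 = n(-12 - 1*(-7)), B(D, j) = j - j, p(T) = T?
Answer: 0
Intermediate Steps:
B(D, j) = 0
n(I) = -7 + (1 + I)*(-6 + I) (n(I) = -7 + (I - 6)*(I + 1²) = -7 + (-6 + I)*(I + 1) = -7 + (-6 + I)*(1 + I) = -7 + (1 + I)*(-6 + I))
K = 43/3 (K = 2 + (-13 + (-12 - 1*(-7))² - 5*(-12 - 1*(-7)))/3 = 2 + (-13 + (-12 + 7)² - 5*(-12 + 7))/3 = 2 + (-13 + (-5)² - 5*(-5))/3 = 2 + (-13 + 25 + 25)/3 = 2 + (⅓)*37 = 2 + 37/3 = 43/3 ≈ 14.333)
B(22, 6)*(K + 227) = 0*(43/3 + 227) = 0*(724/3) = 0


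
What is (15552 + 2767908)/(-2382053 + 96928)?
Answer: -556692/457025 ≈ -1.2181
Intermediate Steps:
(15552 + 2767908)/(-2382053 + 96928) = 2783460/(-2285125) = 2783460*(-1/2285125) = -556692/457025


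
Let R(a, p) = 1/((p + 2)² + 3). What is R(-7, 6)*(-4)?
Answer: -4/67 ≈ -0.059702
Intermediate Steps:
R(a, p) = 1/(3 + (2 + p)²) (R(a, p) = 1/((2 + p)² + 3) = 1/(3 + (2 + p)²))
R(-7, 6)*(-4) = -4/(3 + (2 + 6)²) = -4/(3 + 8²) = -4/(3 + 64) = -4/67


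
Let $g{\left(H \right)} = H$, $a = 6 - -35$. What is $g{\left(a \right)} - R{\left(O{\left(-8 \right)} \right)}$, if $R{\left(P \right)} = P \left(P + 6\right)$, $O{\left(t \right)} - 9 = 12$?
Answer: $-526$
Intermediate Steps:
$a = 41$ ($a = 6 + 35 = 41$)
$O{\left(t \right)} = 21$ ($O{\left(t \right)} = 9 + 12 = 21$)
$R{\left(P \right)} = P \left(6 + P\right)$
$g{\left(a \right)} - R{\left(O{\left(-8 \right)} \right)} = 41 - 21 \left(6 + 21\right) = 41 - 21 \cdot 27 = 41 - 567 = -526$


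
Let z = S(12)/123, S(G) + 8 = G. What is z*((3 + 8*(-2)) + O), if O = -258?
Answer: -1084/123 ≈ -8.8130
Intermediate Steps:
S(G) = -8 + G
z = 4/123 (z = (-8 + 12)/123 = 4*(1/123) = 4/123 ≈ 0.032520)
z*((3 + 8*(-2)) + O) = 4*((3 + 8*(-2)) - 258)/123 = 4*((3 - 16) - 258)/123 = 4*(-13 - 258)/123 = (4/123)*(-271) = -1084/123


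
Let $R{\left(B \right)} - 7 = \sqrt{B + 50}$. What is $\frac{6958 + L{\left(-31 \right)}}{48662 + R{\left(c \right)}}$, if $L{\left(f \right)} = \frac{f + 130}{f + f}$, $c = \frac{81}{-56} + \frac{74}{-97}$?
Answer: $\frac{19003665223396}{132955111150781} - \frac{431297 \sqrt{352535442}}{398865333452343} \approx 0.14291$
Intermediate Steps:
$c = - \frac{12001}{5432}$ ($c = 81 \left(- \frac{1}{56}\right) + 74 \left(- \frac{1}{97}\right) = - \frac{81}{56} - \frac{74}{97} = - \frac{12001}{5432} \approx -2.2093$)
$R{\left(B \right)} = 7 + \sqrt{50 + B}$ ($R{\left(B \right)} = 7 + \sqrt{B + 50} = 7 + \sqrt{50 + B}$)
$L{\left(f \right)} = \frac{130 + f}{2 f}$
$\frac{6958 + L{\left(-31 \right)}}{48662 + R{\left(c \right)}} = \frac{6958 + \frac{130 - 31}{2 \left(-31\right)}}{48662 + \left(7 + \sqrt{50 - \frac{12001}{5432}}\right)} = \frac{6958 + \frac{1}{2} \left(- \frac{1}{31}\right) 99}{48662 + \left(7 + \sqrt{\frac{259599}{5432}}\right)} = \frac{6958 - \frac{99}{62}}{48662 + \left(7 + \frac{\sqrt{352535442}}{2716}\right)} = \frac{431297}{62 \left(48669 + \frac{\sqrt{352535442}}{2716}\right)}$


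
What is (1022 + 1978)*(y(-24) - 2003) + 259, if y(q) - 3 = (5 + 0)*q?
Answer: -6359741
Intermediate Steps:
y(q) = 3 + 5*q (y(q) = 3 + (5 + 0)*q = 3 + 5*q)
(1022 + 1978)*(y(-24) - 2003) + 259 = (1022 + 1978)*((3 + 5*(-24)) - 2003) + 259 = 3000*((3 - 120) - 2003) + 259 = 3000*(-117 - 2003) + 259 = 3000*(-2120) + 259 = -6360000 + 259 = -6359741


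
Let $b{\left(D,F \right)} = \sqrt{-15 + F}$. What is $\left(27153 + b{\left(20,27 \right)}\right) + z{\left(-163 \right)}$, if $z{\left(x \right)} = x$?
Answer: $26990 + 2 \sqrt{3} \approx 26993.0$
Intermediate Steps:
$\left(27153 + b{\left(20,27 \right)}\right) + z{\left(-163 \right)} = \left(27153 + \sqrt{-15 + 27}\right) - 163 = \left(27153 + \sqrt{12}\right) - 163 = \left(27153 + 2 \sqrt{3}\right) - 163 = 26990 + 2 \sqrt{3}$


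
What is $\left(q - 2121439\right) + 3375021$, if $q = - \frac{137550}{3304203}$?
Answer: $\frac{197242346076}{157343} \approx 1.2536 \cdot 10^{6}$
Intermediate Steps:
$q = - \frac{6550}{157343}$ ($q = \left(-137550\right) \frac{1}{3304203} = - \frac{6550}{157343} \approx -0.041629$)
$\left(q - 2121439\right) + 3375021 = \left(- \frac{6550}{157343} - 2121439\right) + 3375021 = - \frac{333793583127}{157343} + 3375021 = \frac{197242346076}{157343}$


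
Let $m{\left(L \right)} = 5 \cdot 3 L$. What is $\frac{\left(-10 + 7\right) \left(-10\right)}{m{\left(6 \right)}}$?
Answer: $\frac{1}{3} \approx 0.33333$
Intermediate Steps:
$m{\left(L \right)} = 15 L$
$\frac{\left(-10 + 7\right) \left(-10\right)}{m{\left(6 \right)}} = \frac{\left(-10 + 7\right) \left(-10\right)}{15 \cdot 6} = \frac{\left(-3\right) \left(-10\right)}{90} = 30 \cdot \frac{1}{90} = \frac{1}{3}$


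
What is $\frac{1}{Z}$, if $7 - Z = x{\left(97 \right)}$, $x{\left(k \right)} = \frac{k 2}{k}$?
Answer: $\frac{1}{5} \approx 0.2$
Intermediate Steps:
$x{\left(k \right)} = 2$ ($x{\left(k \right)} = \frac{2 k}{k} = 2$)
$Z = 5$ ($Z = 7 - 2 = 5$)
$\frac{1}{Z} = \frac{1}{5}$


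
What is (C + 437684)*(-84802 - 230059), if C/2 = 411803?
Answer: -397131030690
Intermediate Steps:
C = 823606 (C = 2*411803 = 823606)
(C + 437684)*(-84802 - 230059) = (823606 + 437684)*(-84802 - 230059) = 1261290*(-314861) = -397131030690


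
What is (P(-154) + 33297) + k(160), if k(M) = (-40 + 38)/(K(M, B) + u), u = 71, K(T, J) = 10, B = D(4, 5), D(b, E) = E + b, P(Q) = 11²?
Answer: 2706856/81 ≈ 33418.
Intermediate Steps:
P(Q) = 121
B = 9 (B = 5 + 4 = 9)
k(M) = -2/81 (k(M) = (-40 + 38)/(10 + 71) = -2/81)
(P(-154) + 33297) + k(160) = (121 + 33297) - 2/81 = 33418 - 2/81 = 2706856/81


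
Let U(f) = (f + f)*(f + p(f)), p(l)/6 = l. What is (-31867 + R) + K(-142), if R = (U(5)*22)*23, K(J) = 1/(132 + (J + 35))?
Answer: 3630826/25 ≈ 1.4523e+5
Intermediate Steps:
p(l) = 6*l
U(f) = 14*f² (U(f) = (f + f)*(f + 6*f) = (2*f)*(7*f) = 14*f²)
K(J) = 1/(167 + J) (K(J) = 1/(132 + (35 + J)) = 1/(167 + J))
R = 177100 (R = ((14*5²)*22)*23 = ((14*25)*22)*23 = (350*22)*23 = 7700*23 = 177100)
(-31867 + R) + K(-142) = (-31867 + 177100) + 1/(167 - 142) = 145233 + 1/25 = 3630826/25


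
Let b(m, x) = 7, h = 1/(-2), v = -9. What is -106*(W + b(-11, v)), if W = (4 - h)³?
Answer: -41605/4 ≈ -10401.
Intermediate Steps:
h = -½ ≈ -0.50000
W = 729/8 (W = (4 - 1*(-½))³ = (4 + ½)³ = (9/2)³ = 729/8 ≈ 91.125)
-106*(W + b(-11, v)) = -106*(729/8 + 7) = -106*785/8 = -41605/4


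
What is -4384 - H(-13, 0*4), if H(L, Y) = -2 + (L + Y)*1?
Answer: -4369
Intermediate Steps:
H(L, Y) = -2 + L + Y (H(L, Y) = -2 + (L + Y) = -2 + L + Y)
-4384 - H(-13, 0*4) = -4384 - (-2 - 13 + 0*4) = -4384 - (-2 - 13 + 0) = -4384 - 1*(-15) = -4384 + 15 = -4369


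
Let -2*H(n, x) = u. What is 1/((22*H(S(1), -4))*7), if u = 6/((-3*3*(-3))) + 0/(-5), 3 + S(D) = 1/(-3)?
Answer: -9/154 ≈ -0.058442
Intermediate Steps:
S(D) = -10/3 (S(D) = -3 + 1/(-3) = -3 + 1*(-1/3) = -3 - 1/3 = -10/3)
u = 2/9 (u = 6/((-9*(-3))) + 0*(-1/5) = 6/27 + 0 = 6*(1/27) + 0 = 2/9 + 0 = 2/9 ≈ 0.22222)
H(n, x) = -1/9 (H(n, x) = -1/2*2/9 = -1/9)
1/((22*H(S(1), -4))*7) = 1/((22*(-1/9))*7) = 1/(-22/9*7) = 1/(-154/9) = -9/154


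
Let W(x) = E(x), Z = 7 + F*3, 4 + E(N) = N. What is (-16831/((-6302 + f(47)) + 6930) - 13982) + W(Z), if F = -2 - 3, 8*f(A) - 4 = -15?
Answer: -70286570/5013 ≈ -14021.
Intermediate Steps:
f(A) = -11/8 (f(A) = ½ + (⅛)*(-15) = ½ - 15/8 = -11/8)
E(N) = -4 + N
F = -5
Z = -8 (Z = 7 - 5*3 = 7 - 15 = -8)
W(x) = -4 + x
(-16831/((-6302 + f(47)) + 6930) - 13982) + W(Z) = (-16831/((-6302 - 11/8) + 6930) - 13982) + (-4 - 8) = (-16831/(-50427/8 + 6930) - 13982) - 12 = (-16831/5013/8 - 13982) - 12 = (-16831*8/5013 - 13982) - 12 = (-134648/5013 - 13982) - 12 = -70226414/5013 - 12 = -70286570/5013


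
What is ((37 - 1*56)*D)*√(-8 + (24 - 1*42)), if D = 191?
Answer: -3629*I*√26 ≈ -18504.0*I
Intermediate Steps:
((37 - 1*56)*D)*√(-8 + (24 - 1*42)) = ((37 - 1*56)*191)*√(-8 + (24 - 1*42)) = ((37 - 56)*191)*√(-8 + (24 - 42)) = (-19*191)*√(-8 - 18) = -3629*I*√26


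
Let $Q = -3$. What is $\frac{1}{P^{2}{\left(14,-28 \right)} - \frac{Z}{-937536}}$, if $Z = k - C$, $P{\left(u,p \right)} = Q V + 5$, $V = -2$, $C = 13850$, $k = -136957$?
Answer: $\frac{312512}{37763683} \approx 0.0082755$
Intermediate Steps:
$P{\left(u,p \right)} = 11$ ($P{\left(u,p \right)} = \left(-3\right) \left(-2\right) + 5 = 6 + 5 = 11$)
$Z = -150807$ ($Z = -136957 - 13850 = -150807$)
$\frac{1}{P^{2}{\left(14,-28 \right)} - \frac{Z}{-937536}} = \frac{1}{11^{2} - - \frac{150807}{-937536}} = \frac{1}{121 - \left(-150807\right) \left(- \frac{1}{937536}\right)} = \frac{1}{121 - \frac{50269}{312512}} = \frac{1}{\frac{37763683}{312512}} = \frac{312512}{37763683}$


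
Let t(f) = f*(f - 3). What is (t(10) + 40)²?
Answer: 12100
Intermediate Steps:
t(f) = f*(-3 + f)
(t(10) + 40)² = (10*(-3 + 10) + 40)² = (10*7 + 40)² = (70 + 40)² = 110² = 12100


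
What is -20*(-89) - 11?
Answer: 1769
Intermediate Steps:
-20*(-89) - 11 = 1780 - 11 = 1769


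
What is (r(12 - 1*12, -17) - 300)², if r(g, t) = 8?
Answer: 85264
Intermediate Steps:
(r(12 - 1*12, -17) - 300)² = (8 - 300)² = (-292)² = 85264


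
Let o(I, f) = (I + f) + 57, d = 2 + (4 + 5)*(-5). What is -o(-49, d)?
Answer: 35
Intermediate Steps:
d = -43 (d = 2 + 9*(-5) = 2 - 45 = -43)
o(I, f) = 57 + I + f
-o(-49, d) = -(57 - 49 - 43) = -1*(-35) = 35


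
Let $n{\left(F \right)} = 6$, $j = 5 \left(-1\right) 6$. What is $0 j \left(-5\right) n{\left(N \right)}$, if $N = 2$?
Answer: $0$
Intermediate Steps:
$j = -30$ ($j = \left(-5\right) 6 = -30$)
$0 j \left(-5\right) n{\left(N \right)} = 0 \left(-30\right) \left(-5\right) 6 = 0 \left(-5\right) 6 = 0 \cdot 6 = 0$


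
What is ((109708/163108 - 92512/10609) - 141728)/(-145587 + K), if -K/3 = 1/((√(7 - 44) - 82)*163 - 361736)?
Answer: 418671284119219414763523526535/430046535784887233593224544338 + 9994421076384455*I*√37/430046535784887233593224544338 ≈ 0.97355 + 1.4137e-13*I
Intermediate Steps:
K = -3/(-375102 + 163*I*√37) (K = -3/((√(7 - 44) - 82)*163 - 361736) = -3/((√(-37) - 82)*163 - 361736) = -3/((I*√37 - 82)*163 - 361736) = -3/((-82 + I*√37)*163 - 361736) = -3/((-13366 + 163*I*√37) - 361736) = -3/(-375102 + 163*I*√37) ≈ 7.9978e-6 + 2.114e-8*I)
((109708/163108 - 92512/10609) - 141728)/(-145587 + K) = ((109708/163108 - 92512/10609) - 141728)/(-145587 + (1125306/140702493457 + 489*I*√37/140702493457)) = ((109708*(1/163108) - 92512*1/10609) - 141728)/(-20484453913798953/140702493457 + 489*I*√37/140702493457) = ((27427/40777 - 92512/10609) - 141728)/(-20484453913798953/140702493457 + 489*I*√37/140702493457) = (-3481388781/432603193 - 141728)/(-20484453913798953/140702493457 + 489*I*√37/140702493457) = -61315466726285/(432603193*(-20484453913798953/140702493457 + 489*I*√37/140702493457))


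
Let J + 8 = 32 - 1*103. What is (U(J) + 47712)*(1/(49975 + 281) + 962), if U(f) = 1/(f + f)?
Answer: 364458137279135/7940448 ≈ 4.5899e+7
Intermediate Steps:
J = -79 (J = -8 + (32 - 1*103) = -8 + (32 - 103) = -8 - 71 = -79)
U(f) = 1/(2*f)
(U(J) + 47712)*(1/(49975 + 281) + 962) = ((1/2)/(-79) + 47712)*(1/(49975 + 281) + 962) = ((1/2)*(-1/79) + 47712)*(1/50256 + 962) = (-1/158 + 47712)*(1/50256 + 962) = (7538495/158)*(48346273/50256) = 364458137279135/7940448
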